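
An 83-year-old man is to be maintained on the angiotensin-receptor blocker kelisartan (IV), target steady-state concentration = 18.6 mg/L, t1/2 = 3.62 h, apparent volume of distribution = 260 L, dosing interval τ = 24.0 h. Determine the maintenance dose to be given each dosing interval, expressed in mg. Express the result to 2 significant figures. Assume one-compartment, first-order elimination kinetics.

k = ln2 / t½ = 0.693147 / 3.62 = 0.1915 h⁻¹
CL = k × Vd = 0.1915 × 260 = 49.79 L/h
At steady state, Dose/τ = Css × CL.
Dose = Css × CL × τ = 18.6 × 49.79 × 24.0 = 22230 mg

22000 mg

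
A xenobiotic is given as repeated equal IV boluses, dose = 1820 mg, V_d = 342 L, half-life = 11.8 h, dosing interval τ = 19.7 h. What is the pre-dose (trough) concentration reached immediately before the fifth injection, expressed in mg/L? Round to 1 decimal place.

C₀ per dose = Dose / Vd = 1820 / 342 = 5.322 mg/L
k = ln2 / t½ = 0.693147 / 11.8 = 0.05874 h⁻¹
Fraction remaining after one interval: r = e^(−kτ) = e^(−0.05874 × 19.7) = 0.3144
Before dose 5, 4 doses have been given (aged 1τ, 2τ, 3τ, 4τ).
C_trough = C₀ × (r + r² + … + r^4) = C₀ × r(1−r^4)/(1−r)
        = 5.322 × 0.3144 × (1 − 0.009771) / (1 − 0.3144) = 2.417 mg/L

2.4 mg/L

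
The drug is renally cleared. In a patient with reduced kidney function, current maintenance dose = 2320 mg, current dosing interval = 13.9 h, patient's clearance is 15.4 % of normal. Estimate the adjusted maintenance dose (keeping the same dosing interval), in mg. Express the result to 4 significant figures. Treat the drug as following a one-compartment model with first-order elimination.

To keep the same average steady-state level, dosing rate must scale with clearance.
CL ratio = 15.4 / 100 = 0.1540
New dose (same interval) = 2320 × 0.1540 = 357.3 mg

357.3 mg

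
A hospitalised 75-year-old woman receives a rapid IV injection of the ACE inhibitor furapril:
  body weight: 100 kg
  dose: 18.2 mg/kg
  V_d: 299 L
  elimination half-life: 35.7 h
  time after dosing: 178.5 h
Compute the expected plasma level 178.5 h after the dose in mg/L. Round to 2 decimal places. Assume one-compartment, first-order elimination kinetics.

Total dose = 18.2 × 100 = 1820 mg
C₀ = Dose / Vd = 1820 / 299 = 6.087 mg/L
k = ln2 / t½ = 0.693147 / 35.7 = 0.01942 h⁻¹
t / t½ = 178.5 / 35.7 = 5 half-lives
C = C₀ × (1/2)^5 = 6.087 × 0.03125 = 0.1902 mg/L

0.19 mg/L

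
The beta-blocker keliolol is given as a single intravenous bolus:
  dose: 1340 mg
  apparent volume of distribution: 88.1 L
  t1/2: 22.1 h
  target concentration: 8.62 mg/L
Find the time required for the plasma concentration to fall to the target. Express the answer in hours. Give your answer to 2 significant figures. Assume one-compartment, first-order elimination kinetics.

C₀ = Dose / Vd = 1340 / 88.1 = 15.21 mg/L
k = ln2 / t½ = 0.693147 / 22.1 = 0.03136 h⁻¹
t = ln(C₀ / C) / k = ln(15.21 / 8.62) / 0.03136
  = ln(1.765) / 0.03136 = 0.5682 / 0.03136 = 18.12 h

18 h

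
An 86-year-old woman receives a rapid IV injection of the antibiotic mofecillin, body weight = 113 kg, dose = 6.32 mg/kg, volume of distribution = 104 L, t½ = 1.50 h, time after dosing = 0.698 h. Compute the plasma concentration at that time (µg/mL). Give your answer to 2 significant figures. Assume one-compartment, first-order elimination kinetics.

5.0 µg/mL

Total dose = 6.32 × 113 = 714.2 mg
C₀ = Dose / Vd = 714.2 / 104 = 6.867 mg/L
k = ln2 / t½ = 0.693147 / 1.50 = 0.4621 h⁻¹
C = C₀ · e^(−k·t) = 6.867 × e^(−0.4621 × 0.698)
  = 6.867 × 0.7243 = 4.974 mg/L
(4.974 mg/L = 4.974 µg/mL)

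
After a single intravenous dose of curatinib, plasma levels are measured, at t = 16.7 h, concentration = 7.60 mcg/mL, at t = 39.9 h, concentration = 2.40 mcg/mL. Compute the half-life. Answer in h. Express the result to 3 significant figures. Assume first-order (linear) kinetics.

k = ln(C₁/C₂) / (t₂ − t₁) = ln(7.60/2.40) / (39.9 − 16.7)
  = 1.153 / 23.20 = 0.04970 h⁻¹
t½ = ln2 / k = 0.693147 / 0.04970 = 13.95 h

14.0 h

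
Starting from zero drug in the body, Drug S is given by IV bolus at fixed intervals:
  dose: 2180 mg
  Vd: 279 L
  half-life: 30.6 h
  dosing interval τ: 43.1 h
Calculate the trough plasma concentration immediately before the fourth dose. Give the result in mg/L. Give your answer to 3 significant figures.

4.47 mg/L

C₀ per dose = Dose / Vd = 2180 / 279 = 7.814 mg/L
k = ln2 / t½ = 0.693147 / 30.6 = 0.02265 h⁻¹
Fraction remaining after one interval: r = e^(−kτ) = e^(−0.02265 × 43.1) = 0.3767
Before dose 4, 3 doses have been given (aged 1τ, 2τ, 3τ).
C_trough = C₀ × (r + r² + … + r^3) = C₀ × r(1−r^3)/(1−r)
        = 7.814 × 0.3767 × (1 − 0.05345) / (1 − 0.3767) = 4.470 mg/L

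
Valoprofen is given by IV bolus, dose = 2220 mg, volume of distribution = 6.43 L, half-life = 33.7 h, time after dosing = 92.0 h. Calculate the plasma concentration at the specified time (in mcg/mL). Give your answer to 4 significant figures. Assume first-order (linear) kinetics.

C₀ = Dose / Vd = 2220 / 6.43 = 345.3 mg/L
k = ln2 / t½ = 0.693147 / 33.7 = 0.02057 h⁻¹
C = C₀ · e^(−k·t) = 345.3 × e^(−0.02057 × 92.0)
  = 345.3 × 0.1507 = 52.04 mg/L
(52.04 mg/L = 52.04 mcg/mL)

52.04 mcg/mL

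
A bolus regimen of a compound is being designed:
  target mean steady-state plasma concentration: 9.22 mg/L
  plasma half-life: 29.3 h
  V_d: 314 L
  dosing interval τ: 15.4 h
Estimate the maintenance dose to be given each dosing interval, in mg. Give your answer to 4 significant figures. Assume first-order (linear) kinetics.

k = ln2 / t½ = 0.693147 / 29.3 = 0.02366 h⁻¹
CL = k × Vd = 0.02366 × 314 = 7.429 L/h
At steady state, Dose/τ = Css × CL.
Dose = Css × CL × τ = 9.22 × 7.429 × 15.4 = 1055 mg

1055 mg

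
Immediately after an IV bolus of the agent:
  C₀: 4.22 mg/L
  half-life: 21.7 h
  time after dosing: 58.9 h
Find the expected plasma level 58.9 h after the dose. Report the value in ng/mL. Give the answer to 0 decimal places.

k = ln2 / t½ = 0.693147 / 21.7 = 0.03194 h⁻¹
C = C₀ · e^(−k·t) = 4.220 × e^(−0.03194 × 58.9)
  = 4.220 × 0.1524 = 0.6431 mg/L
Convert: 0.6431 mg/L × 1000 = 643.1 ng/mL

643 ng/mL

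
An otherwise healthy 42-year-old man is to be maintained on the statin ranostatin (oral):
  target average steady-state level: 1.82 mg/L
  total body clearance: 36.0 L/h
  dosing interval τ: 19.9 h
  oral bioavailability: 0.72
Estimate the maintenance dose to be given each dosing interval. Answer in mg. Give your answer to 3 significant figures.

At steady state, F × (Dose/τ) = Css × CL.
Dose = Css × CL × τ / F = 1.82 × 36.00 × 19.9 / 0.72 = 1811 mg

1810 mg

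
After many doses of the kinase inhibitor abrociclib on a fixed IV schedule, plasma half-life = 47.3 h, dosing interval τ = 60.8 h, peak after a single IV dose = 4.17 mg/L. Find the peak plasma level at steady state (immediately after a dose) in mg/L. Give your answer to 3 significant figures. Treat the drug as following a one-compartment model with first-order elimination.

7.07 mg/L

k = ln2 / t½ = 0.693147 / 47.3 = 0.01465 h⁻¹
e^(−kτ) = e^(−0.01465 × 60.8) = 0.4104
Accumulation ratio R = 1 / (1 − e^(−kτ)) = 1 / (1 − 0.4104) = 1.696
Steady-state peak = C₀ × R = 4.17 × 1.696 = 7.072 mg/L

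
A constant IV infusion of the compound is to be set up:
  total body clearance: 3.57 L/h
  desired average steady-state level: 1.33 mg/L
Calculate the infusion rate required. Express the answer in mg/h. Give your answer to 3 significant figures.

At steady state, infusion rate R₀ = Css × CL = 1.33 × 3.570 = 4.748 mg/h

4.75 mg/h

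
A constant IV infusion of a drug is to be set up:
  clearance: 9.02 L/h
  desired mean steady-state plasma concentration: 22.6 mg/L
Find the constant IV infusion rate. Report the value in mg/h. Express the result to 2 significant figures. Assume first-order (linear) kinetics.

At steady state, infusion rate R₀ = Css × CL = 22.6 × 9.020 = 203.9 mg/h

200 mg/h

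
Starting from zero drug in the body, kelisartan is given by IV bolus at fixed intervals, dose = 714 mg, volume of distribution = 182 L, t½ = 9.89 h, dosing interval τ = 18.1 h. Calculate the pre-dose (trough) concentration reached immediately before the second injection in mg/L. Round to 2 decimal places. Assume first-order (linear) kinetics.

1.10 mg/L

C₀ per dose = Dose / Vd = 714 / 182 = 3.923 mg/L
k = ln2 / t½ = 0.693147 / 9.89 = 0.07009 h⁻¹
Fraction remaining after one interval: r = e^(−kτ) = e^(−0.07009 × 18.1) = 0.2812
Before dose 2, 1 dose has been given (aged 1τ).
C_trough = C₀ × r = 3.923 × 0.2812 = 1.103 mg/L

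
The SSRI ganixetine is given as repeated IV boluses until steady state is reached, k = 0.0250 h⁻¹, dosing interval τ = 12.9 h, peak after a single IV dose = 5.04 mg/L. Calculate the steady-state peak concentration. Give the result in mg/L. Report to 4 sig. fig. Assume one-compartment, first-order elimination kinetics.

e^(−kτ) = e^(−0.02500 × 12.9) = 0.7243
Accumulation ratio R = 1 / (1 − e^(−kτ)) = 1 / (1 − 0.7243) = 3.627
Steady-state peak = C₀ × R = 5.04 × 3.627 = 18.28 mg/L

18.28 mg/L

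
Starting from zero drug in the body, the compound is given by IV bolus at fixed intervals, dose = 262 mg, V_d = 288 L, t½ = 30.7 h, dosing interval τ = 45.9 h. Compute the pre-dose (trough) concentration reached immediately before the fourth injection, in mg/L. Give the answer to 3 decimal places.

0.478 mg/L

C₀ per dose = Dose / Vd = 262 / 288 = 0.9097 mg/L
k = ln2 / t½ = 0.693147 / 30.7 = 0.02258 h⁻¹
Fraction remaining after one interval: r = e^(−kτ) = e^(−0.02258 × 45.9) = 0.3547
Before dose 4, 3 doses have been given (aged 1τ, 2τ, 3τ).
C_trough = C₀ × (r + r² + … + r^3) = C₀ × r(1−r^3)/(1−r)
        = 0.9097 × 0.3547 × (1 − 0.04463) / (1 − 0.3547) = 0.4777 mg/L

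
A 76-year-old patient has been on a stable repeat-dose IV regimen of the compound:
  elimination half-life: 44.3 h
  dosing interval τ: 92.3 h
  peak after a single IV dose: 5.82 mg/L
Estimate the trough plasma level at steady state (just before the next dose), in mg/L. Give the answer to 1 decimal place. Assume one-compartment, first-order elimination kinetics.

1.8 mg/L

k = ln2 / t½ = 0.693147 / 44.3 = 0.01565 h⁻¹
e^(−kτ) = e^(−0.01565 × 92.3) = 0.2359
Accumulation ratio R = 1 / (1 − e^(−kτ)) = 1 / (1 − 0.2359) = 1.309
Steady-state trough = C₀ × R × e^(−kτ) = 5.82 × 1.309 × 0.2359 = 1.797 mg/L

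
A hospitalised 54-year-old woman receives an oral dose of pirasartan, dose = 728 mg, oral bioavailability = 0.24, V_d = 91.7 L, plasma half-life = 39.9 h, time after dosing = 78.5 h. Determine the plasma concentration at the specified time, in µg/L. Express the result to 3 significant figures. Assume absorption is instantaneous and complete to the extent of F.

487 µg/L

Amount reaching circulation = F × Dose = 0.24 × 728.0 = 174.7 mg
C₀ = F·Dose / Vd = 174.7 / 91.7 = 1.905 mg/L
k = ln2 / t½ = 0.693147 / 39.9 = 0.01737 h⁻¹
C = C₀ · e^(−k·t) = 1.905 × e^(−0.01737 × 78.5)
  = 1.905 × 0.2558 = 0.4873 mg/L
Convert: 0.4873 mg/L × 1000 = 487.3 µg/L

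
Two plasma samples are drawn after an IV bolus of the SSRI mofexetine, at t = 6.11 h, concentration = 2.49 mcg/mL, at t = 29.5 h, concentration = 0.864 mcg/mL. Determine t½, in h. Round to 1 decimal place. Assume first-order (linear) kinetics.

15.3 h

k = ln(C₁/C₂) / (t₂ − t₁) = ln(2.49/0.864) / (29.5 − 6.11)
  = 1.058 / 23.39 = 0.04523 h⁻¹
t½ = ln2 / k = 0.693147 / 0.04523 = 15.32 h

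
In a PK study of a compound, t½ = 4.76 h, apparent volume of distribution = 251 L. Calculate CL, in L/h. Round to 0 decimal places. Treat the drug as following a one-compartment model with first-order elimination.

k = ln2 / t½ = 0.693147 / 4.76 = 0.1456 h⁻¹
CL = k × Vd = 0.1456 × 251 = 36.55 L/h

37 L/h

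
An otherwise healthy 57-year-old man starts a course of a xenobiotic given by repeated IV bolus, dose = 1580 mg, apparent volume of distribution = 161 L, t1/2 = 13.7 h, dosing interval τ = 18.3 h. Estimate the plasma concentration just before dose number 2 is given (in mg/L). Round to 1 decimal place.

C₀ per dose = Dose / Vd = 1580 / 161 = 9.814 mg/L
k = ln2 / t½ = 0.693147 / 13.7 = 0.05059 h⁻¹
Fraction remaining after one interval: r = e^(−kτ) = e^(−0.05059 × 18.3) = 0.3962
Before dose 2, 1 dose has been given (aged 1τ).
C_trough = C₀ × r = 9.814 × 0.3962 = 3.888 mg/L

3.9 mg/L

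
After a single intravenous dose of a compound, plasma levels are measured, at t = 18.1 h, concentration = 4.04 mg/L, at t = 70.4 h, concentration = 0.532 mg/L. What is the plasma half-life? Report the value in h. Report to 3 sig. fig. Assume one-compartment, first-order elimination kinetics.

17.9 h

k = ln(C₁/C₂) / (t₂ − t₁) = ln(4.04/0.532) / (70.4 − 18.1)
  = 2.027 / 52.30 = 0.03876 h⁻¹
t½ = ln2 / k = 0.693147 / 0.03876 = 17.88 h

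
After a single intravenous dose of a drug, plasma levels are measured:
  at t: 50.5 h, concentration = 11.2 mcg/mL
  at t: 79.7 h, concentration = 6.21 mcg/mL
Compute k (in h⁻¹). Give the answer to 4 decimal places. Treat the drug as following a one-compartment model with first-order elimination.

0.0202 h⁻¹

k = ln(C₁/C₂) / (t₂ − t₁) = ln(11.2/6.21) / (79.7 − 50.5)
  = 0.5898 / 29.20 = 0.02020 h⁻¹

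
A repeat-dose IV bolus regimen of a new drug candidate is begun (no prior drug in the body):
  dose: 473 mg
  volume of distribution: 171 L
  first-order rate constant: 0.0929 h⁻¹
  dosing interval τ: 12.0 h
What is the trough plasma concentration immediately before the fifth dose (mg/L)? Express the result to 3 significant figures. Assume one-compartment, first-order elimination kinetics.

C₀ per dose = Dose / Vd = 473 / 171 = 2.766 mg/L
Fraction remaining after one interval: r = e^(−kτ) = e^(−0.09290 × 12.0) = 0.3280
Before dose 5, 4 doses have been given (aged 1τ, 2τ, 3τ, 4τ).
C_trough = C₀ × (r + r² + … + r^4) = C₀ × r(1−r^4)/(1−r)
        = 2.766 × 0.3280 × (1 − 0.01157) / (1 − 0.3280) = 1.334 mg/L

1.33 mg/L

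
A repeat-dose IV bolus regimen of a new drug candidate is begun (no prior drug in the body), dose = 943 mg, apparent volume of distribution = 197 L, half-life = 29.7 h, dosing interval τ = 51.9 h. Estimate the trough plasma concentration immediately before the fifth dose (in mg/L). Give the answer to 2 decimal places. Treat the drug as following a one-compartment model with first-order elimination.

2.01 mg/L

C₀ per dose = Dose / Vd = 943 / 197 = 4.787 mg/L
k = ln2 / t½ = 0.693147 / 29.7 = 0.02334 h⁻¹
Fraction remaining after one interval: r = e^(−kτ) = e^(−0.02334 × 51.9) = 0.2978
Before dose 5, 4 doses have been given (aged 1τ, 2τ, 3τ, 4τ).
C_trough = C₀ × (r + r² + … + r^4) = C₀ × r(1−r^4)/(1−r)
        = 4.787 × 0.2978 × (1 − 0.007865) / (1 − 0.2978) = 2.014 mg/L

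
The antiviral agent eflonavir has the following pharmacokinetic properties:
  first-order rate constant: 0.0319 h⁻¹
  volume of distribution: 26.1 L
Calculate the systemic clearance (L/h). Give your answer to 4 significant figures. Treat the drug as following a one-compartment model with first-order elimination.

CL = k × Vd = 0.0319 × 26.1 = 0.8326 L/h

0.8326 L/h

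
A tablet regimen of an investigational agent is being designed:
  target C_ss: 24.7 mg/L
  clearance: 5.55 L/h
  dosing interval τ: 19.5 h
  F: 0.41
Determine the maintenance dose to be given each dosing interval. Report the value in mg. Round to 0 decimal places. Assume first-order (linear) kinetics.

At steady state, F × (Dose/τ) = Css × CL.
Dose = Css × CL × τ / F = 24.7 × 5.550 × 19.5 / 0.41 = 6520 mg

6520 mg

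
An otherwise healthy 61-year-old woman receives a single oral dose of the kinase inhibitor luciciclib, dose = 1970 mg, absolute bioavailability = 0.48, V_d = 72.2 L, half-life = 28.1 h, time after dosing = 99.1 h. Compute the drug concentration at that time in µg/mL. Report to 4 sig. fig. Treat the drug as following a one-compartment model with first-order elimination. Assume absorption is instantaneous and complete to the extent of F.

Amount reaching circulation = F × Dose = 0.48 × 1970 = 945.6 mg
C₀ = F·Dose / Vd = 945.6 / 72.2 = 13.10 mg/L
k = ln2 / t½ = 0.693147 / 28.1 = 0.02467 h⁻¹
C = C₀ · e^(−k·t) = 13.10 × e^(−0.02467 × 99.1)
  = 13.10 × 0.08674 = 1.136 mg/L
(1.136 mg/L = 1.136 µg/mL)

1.136 µg/mL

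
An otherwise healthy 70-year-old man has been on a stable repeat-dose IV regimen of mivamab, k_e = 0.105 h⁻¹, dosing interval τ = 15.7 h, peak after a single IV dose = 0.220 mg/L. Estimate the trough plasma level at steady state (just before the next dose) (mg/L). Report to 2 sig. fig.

e^(−kτ) = e^(−0.1050 × 15.7) = 0.1923
Accumulation ratio R = 1 / (1 − e^(−kτ)) = 1 / (1 − 0.1923) = 1.238
Steady-state trough = C₀ × R × e^(−kτ) = 0.220 × 1.238 × 0.1923 = 0.05237 mg/L

0.052 mg/L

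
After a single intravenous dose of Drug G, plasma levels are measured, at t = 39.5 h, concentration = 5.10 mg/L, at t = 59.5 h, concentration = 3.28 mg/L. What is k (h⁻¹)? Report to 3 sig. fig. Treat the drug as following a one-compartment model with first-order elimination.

k = ln(C₁/C₂) / (t₂ − t₁) = ln(5.10/3.28) / (59.5 − 39.5)
  = 0.4414 / 20.00 = 0.02207 h⁻¹

0.0221 h⁻¹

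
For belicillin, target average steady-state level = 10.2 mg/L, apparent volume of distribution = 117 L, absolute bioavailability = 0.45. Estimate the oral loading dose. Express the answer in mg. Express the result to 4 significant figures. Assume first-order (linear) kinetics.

2652 mg

LD = Css × Vd / F = 10.2 × 117 / 0.45 = 2652 mg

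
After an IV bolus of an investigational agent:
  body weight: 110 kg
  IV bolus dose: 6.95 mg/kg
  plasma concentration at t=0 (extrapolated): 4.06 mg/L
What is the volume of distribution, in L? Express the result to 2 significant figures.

190 L

Dose = 6.95 × 110 = 764.5 mg
Vd = Dose / C₀ = 764.5 / 4.06 = 188.3 L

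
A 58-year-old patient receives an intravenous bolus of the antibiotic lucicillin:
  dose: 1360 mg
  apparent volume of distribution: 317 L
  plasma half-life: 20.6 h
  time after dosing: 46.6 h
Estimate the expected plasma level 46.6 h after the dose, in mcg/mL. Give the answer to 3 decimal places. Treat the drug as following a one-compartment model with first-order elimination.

0.894 mcg/mL

C₀ = Dose / Vd = 1360 / 317 = 4.290 mg/L
k = ln2 / t½ = 0.693147 / 20.6 = 0.03365 h⁻¹
C = C₀ · e^(−k·t) = 4.290 × e^(−0.03365 × 46.6)
  = 4.290 × 0.2084 = 0.8940 mg/L
(0.8940 mg/L = 0.8940 mcg/mL)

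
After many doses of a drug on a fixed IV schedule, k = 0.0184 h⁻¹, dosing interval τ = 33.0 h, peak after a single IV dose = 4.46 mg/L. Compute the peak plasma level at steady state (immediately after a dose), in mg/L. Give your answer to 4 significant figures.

e^(−kτ) = e^(−0.01840 × 33.0) = 0.5449
Accumulation ratio R = 1 / (1 − e^(−kτ)) = 1 / (1 − 0.5449) = 2.197
Steady-state peak = C₀ × R = 4.46 × 2.197 = 9.799 mg/L

9.799 mg/L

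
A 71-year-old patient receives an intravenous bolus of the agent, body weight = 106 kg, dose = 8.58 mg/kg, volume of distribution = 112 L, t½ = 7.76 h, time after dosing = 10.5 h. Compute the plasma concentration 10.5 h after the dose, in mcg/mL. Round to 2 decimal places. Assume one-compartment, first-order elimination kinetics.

Total dose = 8.58 × 106 = 909.5 mg
C₀ = Dose / Vd = 909.5 / 112 = 8.121 mg/L
k = ln2 / t½ = 0.693147 / 7.76 = 0.08932 h⁻¹
C = C₀ · e^(−k·t) = 8.121 × e^(−0.08932 × 10.5)
  = 8.121 × 0.3915 = 3.179 mg/L
(3.179 mg/L = 3.179 mcg/mL)

3.18 mcg/mL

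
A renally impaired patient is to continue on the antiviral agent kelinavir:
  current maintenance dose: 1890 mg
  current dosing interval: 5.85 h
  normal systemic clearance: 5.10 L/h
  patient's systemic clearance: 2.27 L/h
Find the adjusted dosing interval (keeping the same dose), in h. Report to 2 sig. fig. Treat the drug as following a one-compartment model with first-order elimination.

To keep the same average steady-state level, dosing rate must scale with clearance.
CL ratio = 2.27 / 5.10 = 0.4451
New interval (same dose) = 5.85 / 0.4451 = 13.14 h

13 h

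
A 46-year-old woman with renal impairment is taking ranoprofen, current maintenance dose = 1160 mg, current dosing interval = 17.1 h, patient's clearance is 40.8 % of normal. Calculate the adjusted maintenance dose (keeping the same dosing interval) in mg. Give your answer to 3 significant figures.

473 mg

To keep the same average steady-state level, dosing rate must scale with clearance.
CL ratio = 40.8 / 100 = 0.4080
New dose (same interval) = 1160 × 0.4080 = 473.3 mg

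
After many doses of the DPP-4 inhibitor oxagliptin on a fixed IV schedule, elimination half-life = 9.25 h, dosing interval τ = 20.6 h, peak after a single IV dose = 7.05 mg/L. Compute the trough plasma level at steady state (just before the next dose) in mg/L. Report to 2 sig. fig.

1.9 mg/L

k = ln2 / t½ = 0.693147 / 9.25 = 0.07493 h⁻¹
e^(−kτ) = e^(−0.07493 × 20.6) = 0.2136
Accumulation ratio R = 1 / (1 − e^(−kτ)) = 1 / (1 − 0.2136) = 1.272
Steady-state trough = C₀ × R × e^(−kτ) = 7.05 × 1.272 × 0.2136 = 1.915 mg/L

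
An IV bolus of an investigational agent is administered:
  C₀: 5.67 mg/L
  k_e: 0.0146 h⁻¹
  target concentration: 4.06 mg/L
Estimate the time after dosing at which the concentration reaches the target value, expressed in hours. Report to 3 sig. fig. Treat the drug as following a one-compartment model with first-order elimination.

t = ln(C₀ / C) / k = ln(5.670 / 4.06) / 0.01460
  = ln(1.397) / 0.01460 = 0.3343 / 0.01460 = 22.90 h

22.9 h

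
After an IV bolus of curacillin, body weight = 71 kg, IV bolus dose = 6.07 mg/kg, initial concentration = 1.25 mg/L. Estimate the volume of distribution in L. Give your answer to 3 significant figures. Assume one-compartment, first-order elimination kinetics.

Dose = 6.07 × 71 = 431.0 mg
Vd = Dose / C₀ = 431.0 / 1.25 = 344.8 L

345 L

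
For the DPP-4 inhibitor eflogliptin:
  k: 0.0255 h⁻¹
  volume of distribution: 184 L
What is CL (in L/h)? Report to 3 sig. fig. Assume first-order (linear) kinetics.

CL = k × Vd = 0.0255 × 184 = 4.692 L/h

4.69 L/h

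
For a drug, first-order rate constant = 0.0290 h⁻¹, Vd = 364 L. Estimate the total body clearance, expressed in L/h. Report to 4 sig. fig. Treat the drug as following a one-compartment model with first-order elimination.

10.56 L/h

CL = k × Vd = 0.0290 × 364 = 10.56 L/h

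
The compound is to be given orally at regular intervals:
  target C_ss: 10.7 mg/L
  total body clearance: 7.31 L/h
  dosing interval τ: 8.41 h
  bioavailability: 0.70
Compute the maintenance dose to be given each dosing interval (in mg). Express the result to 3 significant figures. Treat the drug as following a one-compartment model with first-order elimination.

940 mg

At steady state, F × (Dose/τ) = Css × CL.
Dose = Css × CL × τ / F = 10.7 × 7.310 × 8.41 / 0.70 = 939.7 mg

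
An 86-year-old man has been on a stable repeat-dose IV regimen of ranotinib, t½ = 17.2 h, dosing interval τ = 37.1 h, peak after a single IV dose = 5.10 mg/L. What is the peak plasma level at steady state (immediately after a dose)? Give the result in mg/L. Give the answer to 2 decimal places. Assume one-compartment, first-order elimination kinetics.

k = ln2 / t½ = 0.693147 / 17.2 = 0.04030 h⁻¹
e^(−kτ) = e^(−0.04030 × 37.1) = 0.2242
Accumulation ratio R = 1 / (1 − e^(−kτ)) = 1 / (1 − 0.2242) = 1.289
Steady-state peak = C₀ × R = 5.10 × 1.289 = 6.574 mg/L

6.57 mg/L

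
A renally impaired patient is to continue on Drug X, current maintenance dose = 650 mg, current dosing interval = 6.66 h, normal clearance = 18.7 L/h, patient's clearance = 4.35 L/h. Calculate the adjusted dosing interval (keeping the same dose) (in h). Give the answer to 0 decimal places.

29 h

To keep the same average steady-state level, dosing rate must scale with clearance.
CL ratio = 4.35 / 18.7 = 0.2326
New interval (same dose) = 6.66 / 0.2326 = 28.63 h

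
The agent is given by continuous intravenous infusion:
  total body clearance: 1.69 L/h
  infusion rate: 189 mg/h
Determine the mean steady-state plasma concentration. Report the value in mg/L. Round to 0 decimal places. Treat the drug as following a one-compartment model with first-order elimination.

At steady state Css = R₀ / CL = 189 / 1.690 = 111.8 mg/L

112 mg/L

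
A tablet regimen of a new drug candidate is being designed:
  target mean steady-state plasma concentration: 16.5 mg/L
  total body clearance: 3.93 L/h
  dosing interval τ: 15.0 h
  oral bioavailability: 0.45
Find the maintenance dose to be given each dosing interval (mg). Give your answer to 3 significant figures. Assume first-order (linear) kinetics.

2160 mg

At steady state, F × (Dose/τ) = Css × CL.
Dose = Css × CL × τ / F = 16.5 × 3.930 × 15.0 / 0.45 = 2162 mg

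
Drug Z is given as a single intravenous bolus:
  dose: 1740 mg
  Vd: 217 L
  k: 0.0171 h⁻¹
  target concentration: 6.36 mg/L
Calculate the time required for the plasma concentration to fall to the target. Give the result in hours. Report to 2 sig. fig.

14 h

C₀ = Dose / Vd = 1740 / 217 = 8.018 mg/L
t = ln(C₀ / C) / k = ln(8.018 / 6.36) / 0.01710
  = ln(1.261) / 0.01710 = 0.2319 / 0.01710 = 13.56 h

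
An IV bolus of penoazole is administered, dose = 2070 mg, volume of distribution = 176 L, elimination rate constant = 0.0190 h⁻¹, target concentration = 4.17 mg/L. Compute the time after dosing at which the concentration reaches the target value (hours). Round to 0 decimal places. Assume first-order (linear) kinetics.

55 h

C₀ = Dose / Vd = 2070 / 176 = 11.76 mg/L
t = ln(C₀ / C) / k = ln(11.76 / 4.17) / 0.01900
  = ln(2.820) / 0.01900 = 1.037 / 0.01900 = 54.58 h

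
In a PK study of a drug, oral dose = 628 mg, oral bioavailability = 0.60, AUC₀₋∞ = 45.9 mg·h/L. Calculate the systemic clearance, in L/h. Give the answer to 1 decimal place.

8.2 L/h

CL = F·Dose / AUC = 0.60 × 628 / 45.9 = 8.209 L/h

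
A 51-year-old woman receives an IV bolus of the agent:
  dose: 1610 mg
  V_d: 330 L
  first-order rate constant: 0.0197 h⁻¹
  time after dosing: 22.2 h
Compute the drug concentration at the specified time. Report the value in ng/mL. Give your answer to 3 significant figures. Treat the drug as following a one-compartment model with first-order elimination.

3150 ng/mL

C₀ = Dose / Vd = 1610 / 330 = 4.879 mg/L
C = C₀ · e^(−k·t) = 4.879 × e^(−0.01970 × 22.2)
  = 4.879 × 0.6458 = 3.151 mg/L
Convert: 3.151 mg/L × 1000 = 3151 ng/mL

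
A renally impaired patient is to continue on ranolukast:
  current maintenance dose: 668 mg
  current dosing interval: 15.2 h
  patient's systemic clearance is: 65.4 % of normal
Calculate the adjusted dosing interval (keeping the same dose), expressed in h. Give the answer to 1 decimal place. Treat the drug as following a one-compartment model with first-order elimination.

To keep the same average steady-state level, dosing rate must scale with clearance.
CL ratio = 65.4 / 100 = 0.6540
New interval (same dose) = 15.2 / 0.6540 = 23.24 h

23.2 h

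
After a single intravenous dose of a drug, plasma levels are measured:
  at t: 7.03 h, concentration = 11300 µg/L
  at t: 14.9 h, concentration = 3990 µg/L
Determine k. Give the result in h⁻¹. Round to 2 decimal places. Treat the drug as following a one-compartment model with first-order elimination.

0.13 h⁻¹

k = ln(C₁/C₂) / (t₂ − t₁) = ln(11300/3990) / (14.9 − 7.03)
  = 1.041 / 7.870 = 0.1323 h⁻¹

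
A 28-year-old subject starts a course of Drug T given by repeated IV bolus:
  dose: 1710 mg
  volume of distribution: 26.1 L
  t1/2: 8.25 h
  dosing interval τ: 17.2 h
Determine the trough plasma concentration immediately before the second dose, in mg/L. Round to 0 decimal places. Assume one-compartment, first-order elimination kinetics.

C₀ per dose = Dose / Vd = 1710 / 26.1 = 65.52 mg/L
k = ln2 / t½ = 0.693147 / 8.25 = 0.08402 h⁻¹
Fraction remaining after one interval: r = e^(−kτ) = e^(−0.08402 × 17.2) = 0.2357
Before dose 2, 1 dose has been given (aged 1τ).
C_trough = C₀ × r = 65.52 × 0.2357 = 15.44 mg/L

15 mg/L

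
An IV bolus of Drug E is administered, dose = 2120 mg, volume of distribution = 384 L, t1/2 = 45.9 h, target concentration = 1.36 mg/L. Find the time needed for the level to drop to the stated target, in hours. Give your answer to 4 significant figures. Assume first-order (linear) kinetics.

C₀ = Dose / Vd = 2120 / 384 = 5.521 mg/L
k = ln2 / t½ = 0.693147 / 45.9 = 0.01510 h⁻¹
t = ln(C₀ / C) / k = ln(5.521 / 1.36) / 0.01510
  = ln(4.060) / 0.01510 = 1.401 / 0.01510 = 92.78 h

92.78 h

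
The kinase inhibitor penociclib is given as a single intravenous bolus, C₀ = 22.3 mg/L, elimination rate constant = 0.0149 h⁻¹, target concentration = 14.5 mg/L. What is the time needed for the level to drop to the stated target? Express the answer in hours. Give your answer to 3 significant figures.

28.9 h

t = ln(C₀ / C) / k = ln(22.30 / 14.5) / 0.01490
  = ln(1.538) / 0.01490 = 0.4305 / 0.01490 = 28.89 h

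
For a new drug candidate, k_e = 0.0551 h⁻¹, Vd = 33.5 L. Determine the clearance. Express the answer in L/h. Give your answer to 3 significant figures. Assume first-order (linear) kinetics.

CL = k × Vd = 0.0551 × 33.5 = 1.846 L/h

1.85 L/h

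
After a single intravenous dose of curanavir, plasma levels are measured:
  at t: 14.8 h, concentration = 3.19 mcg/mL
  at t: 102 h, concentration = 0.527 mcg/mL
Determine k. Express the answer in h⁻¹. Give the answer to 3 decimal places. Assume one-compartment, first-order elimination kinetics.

k = ln(C₁/C₂) / (t₂ − t₁) = ln(3.19/0.527) / (102 − 14.8)
  = 1.801 / 87.20 = 0.02065 h⁻¹

0.021 h⁻¹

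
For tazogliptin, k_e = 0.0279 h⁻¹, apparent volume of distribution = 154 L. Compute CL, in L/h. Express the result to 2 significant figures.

CL = k × Vd = 0.0279 × 154 = 4.297 L/h

4.3 L/h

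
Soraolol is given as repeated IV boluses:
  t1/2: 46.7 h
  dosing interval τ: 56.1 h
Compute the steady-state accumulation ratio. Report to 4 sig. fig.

k = ln2 / t½ = 0.693147 / 46.7 = 0.01484 h⁻¹
e^(−kτ) = e^(−0.01484 × 56.1) = 0.4350
Accumulation ratio R = 1 / (1 − e^(−kτ)) = 1 / (1 − 0.4350) = 1.770

1.770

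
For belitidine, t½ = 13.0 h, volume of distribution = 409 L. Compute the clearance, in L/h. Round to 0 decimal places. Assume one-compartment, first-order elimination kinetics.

k = ln2 / t½ = 0.693147 / 13.0 = 0.05332 h⁻¹
CL = k × Vd = 0.05332 × 409 = 21.81 L/h

22 L/h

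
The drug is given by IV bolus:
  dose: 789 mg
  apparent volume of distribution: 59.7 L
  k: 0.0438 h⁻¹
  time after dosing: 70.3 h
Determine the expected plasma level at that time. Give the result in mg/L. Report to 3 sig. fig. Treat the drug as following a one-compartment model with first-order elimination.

0.608 mg/L

C₀ = Dose / Vd = 789.0 / 59.7 = 13.22 mg/L
C = C₀ · e^(−k·t) = 13.22 × e^(−0.04380 × 70.3)
  = 13.22 × 0.04600 = 0.6081 mg/L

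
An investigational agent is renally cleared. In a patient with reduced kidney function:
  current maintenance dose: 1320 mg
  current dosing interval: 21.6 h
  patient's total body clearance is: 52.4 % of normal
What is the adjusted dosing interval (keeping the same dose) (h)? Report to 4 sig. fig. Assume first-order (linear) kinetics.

41.22 h

To keep the same average steady-state level, dosing rate must scale with clearance.
CL ratio = 52.4 / 100 = 0.5240
New interval (same dose) = 21.6 / 0.5240 = 41.22 h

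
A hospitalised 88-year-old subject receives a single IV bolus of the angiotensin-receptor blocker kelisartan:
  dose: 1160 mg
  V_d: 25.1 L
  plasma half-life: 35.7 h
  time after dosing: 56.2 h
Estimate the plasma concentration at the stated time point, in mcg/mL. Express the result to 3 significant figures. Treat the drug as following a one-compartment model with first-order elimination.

15.5 mcg/mL

C₀ = Dose / Vd = 1160 / 25.1 = 46.22 mg/L
k = ln2 / t½ = 0.693147 / 35.7 = 0.01942 h⁻¹
C = C₀ · e^(−k·t) = 46.22 × e^(−0.01942 × 56.2)
  = 46.22 × 0.3357 = 15.52 mg/L
(15.52 mg/L = 15.52 mcg/mL)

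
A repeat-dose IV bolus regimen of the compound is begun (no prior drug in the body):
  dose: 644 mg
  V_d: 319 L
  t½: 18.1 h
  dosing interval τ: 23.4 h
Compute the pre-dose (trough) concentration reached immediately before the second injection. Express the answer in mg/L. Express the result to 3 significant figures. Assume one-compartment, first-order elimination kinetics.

C₀ per dose = Dose / Vd = 644 / 319 = 2.019 mg/L
k = ln2 / t½ = 0.693147 / 18.1 = 0.03830 h⁻¹
Fraction remaining after one interval: r = e^(−kτ) = e^(−0.03830 × 23.4) = 0.4081
Before dose 2, 1 dose has been given (aged 1τ).
C_trough = C₀ × r = 2.019 × 0.4081 = 0.8240 mg/L

0.824 mg/L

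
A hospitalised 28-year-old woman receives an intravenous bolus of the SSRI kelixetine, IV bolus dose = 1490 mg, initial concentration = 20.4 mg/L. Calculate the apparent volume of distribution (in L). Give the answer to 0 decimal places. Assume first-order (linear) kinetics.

73 L

Vd = Dose / C₀ = 1490 / 20.4 = 73.04 L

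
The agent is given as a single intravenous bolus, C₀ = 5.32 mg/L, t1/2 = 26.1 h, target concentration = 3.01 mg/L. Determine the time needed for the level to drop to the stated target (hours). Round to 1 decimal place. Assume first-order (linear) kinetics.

21.4 h

k = ln2 / t½ = 0.693147 / 26.1 = 0.02656 h⁻¹
t = ln(C₀ / C) / k = ln(5.320 / 3.01) / 0.02656
  = ln(1.767) / 0.02656 = 0.5693 / 0.02656 = 21.43 h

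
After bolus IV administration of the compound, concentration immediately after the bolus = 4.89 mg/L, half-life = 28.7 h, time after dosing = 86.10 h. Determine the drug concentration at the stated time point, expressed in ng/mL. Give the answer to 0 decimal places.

611 ng/mL

k = ln2 / t½ = 0.693147 / 28.7 = 0.02415 h⁻¹
t / t½ = 86.10 / 28.7 = 3 half-lives
C = C₀ × (1/2)^3 = 4.890 × 0.1250 = 0.6113 mg/L
Convert: 0.6113 mg/L × 1000 = 611.3 ng/mL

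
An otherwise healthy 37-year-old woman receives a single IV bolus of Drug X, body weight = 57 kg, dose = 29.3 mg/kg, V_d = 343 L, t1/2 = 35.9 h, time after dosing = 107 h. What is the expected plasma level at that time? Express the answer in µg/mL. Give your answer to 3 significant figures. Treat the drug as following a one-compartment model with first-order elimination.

Total dose = 29.3 × 57 = 1670 mg
C₀ = Dose / Vd = 1670 / 343 = 4.869 mg/L
k = ln2 / t½ = 0.693147 / 35.9 = 0.01931 h⁻¹
C = C₀ · e^(−k·t) = 4.869 × e^(−0.01931 × 107)
  = 4.869 × 0.1267 = 0.6169 mg/L
(0.6169 mg/L = 0.6169 µg/mL)

0.617 µg/mL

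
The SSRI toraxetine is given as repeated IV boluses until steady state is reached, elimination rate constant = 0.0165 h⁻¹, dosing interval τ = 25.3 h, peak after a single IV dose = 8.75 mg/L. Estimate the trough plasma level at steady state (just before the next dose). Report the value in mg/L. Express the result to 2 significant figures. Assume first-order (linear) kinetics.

17 mg/L

e^(−kτ) = e^(−0.01650 × 25.3) = 0.6587
Accumulation ratio R = 1 / (1 − e^(−kτ)) = 1 / (1 − 0.6587) = 2.930
Steady-state trough = C₀ × R × e^(−kτ) = 8.75 × 2.930 × 0.6587 = 16.89 mg/L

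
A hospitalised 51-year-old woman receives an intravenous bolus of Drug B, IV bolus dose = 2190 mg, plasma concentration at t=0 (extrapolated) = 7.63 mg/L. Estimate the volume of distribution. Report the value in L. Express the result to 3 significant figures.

287 L

Vd = Dose / C₀ = 2190 / 7.63 = 287.0 L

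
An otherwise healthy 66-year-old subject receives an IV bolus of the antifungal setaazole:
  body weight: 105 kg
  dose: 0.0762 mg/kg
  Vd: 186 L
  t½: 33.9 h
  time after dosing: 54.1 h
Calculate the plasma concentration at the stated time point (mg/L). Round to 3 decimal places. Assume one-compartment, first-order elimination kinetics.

Total dose = 0.0762 × 105 = 8.001 mg
C₀ = Dose / Vd = 8.001 / 186 = 0.04302 mg/L
k = ln2 / t½ = 0.693147 / 33.9 = 0.02045 h⁻¹
C = C₀ · e^(−k·t) = 0.04302 × e^(−0.02045 × 54.1)
  = 0.04302 × 0.3308 = 0.01423 mg/L

0.014 mg/L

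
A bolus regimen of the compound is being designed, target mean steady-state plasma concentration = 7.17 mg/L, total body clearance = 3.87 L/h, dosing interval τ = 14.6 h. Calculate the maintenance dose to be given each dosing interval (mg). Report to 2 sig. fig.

At steady state, Dose/τ = Css × CL.
Dose = Css × CL × τ = 7.17 × 3.870 × 14.6 = 405.1 mg

410 mg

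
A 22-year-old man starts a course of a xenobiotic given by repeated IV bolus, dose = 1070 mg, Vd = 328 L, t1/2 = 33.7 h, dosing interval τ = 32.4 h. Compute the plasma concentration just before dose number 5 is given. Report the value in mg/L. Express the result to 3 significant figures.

3.20 mg/L

C₀ per dose = Dose / Vd = 1070 / 328 = 3.262 mg/L
k = ln2 / t½ = 0.693147 / 33.7 = 0.02057 h⁻¹
Fraction remaining after one interval: r = e^(−kτ) = e^(−0.02057 × 32.4) = 0.5135
Before dose 5, 4 doses have been given (aged 1τ, 2τ, 3τ, 4τ).
C_trough = C₀ × (r + r² + … + r^4) = C₀ × r(1−r^4)/(1−r)
        = 3.262 × 0.5135 × (1 − 0.06953) / (1 − 0.5135) = 3.204 mg/L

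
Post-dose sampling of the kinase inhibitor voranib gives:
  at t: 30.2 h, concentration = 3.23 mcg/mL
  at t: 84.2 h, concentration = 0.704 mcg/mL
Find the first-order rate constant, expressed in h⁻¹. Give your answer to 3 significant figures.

k = ln(C₁/C₂) / (t₂ − t₁) = ln(3.23/0.704) / (84.2 − 30.2)
  = 1.523 / 54.00 = 0.02820 h⁻¹

0.0282 h⁻¹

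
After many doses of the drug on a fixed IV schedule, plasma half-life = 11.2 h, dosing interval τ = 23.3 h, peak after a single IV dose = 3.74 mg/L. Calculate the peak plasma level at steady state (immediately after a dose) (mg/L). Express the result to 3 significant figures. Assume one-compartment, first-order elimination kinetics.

4.90 mg/L

k = ln2 / t½ = 0.693147 / 11.2 = 0.06189 h⁻¹
e^(−kτ) = e^(−0.06189 × 23.3) = 0.2364
Accumulation ratio R = 1 / (1 − e^(−kτ)) = 1 / (1 − 0.2364) = 1.310
Steady-state peak = C₀ × R = 3.74 × 1.310 = 4.899 mg/L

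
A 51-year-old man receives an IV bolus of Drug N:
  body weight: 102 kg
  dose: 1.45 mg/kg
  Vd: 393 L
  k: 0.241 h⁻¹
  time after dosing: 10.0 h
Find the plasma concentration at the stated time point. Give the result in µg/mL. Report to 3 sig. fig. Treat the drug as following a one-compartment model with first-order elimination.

0.0338 µg/mL

Total dose = 1.45 × 102 = 147.9 mg
C₀ = Dose / Vd = 147.9 / 393 = 0.3763 mg/L
C = C₀ · e^(−k·t) = 0.3763 × e^(−0.2410 × 10.0)
  = 0.3763 × 0.08982 = 0.03380 mg/L
(0.03380 mg/L = 0.03380 µg/mL)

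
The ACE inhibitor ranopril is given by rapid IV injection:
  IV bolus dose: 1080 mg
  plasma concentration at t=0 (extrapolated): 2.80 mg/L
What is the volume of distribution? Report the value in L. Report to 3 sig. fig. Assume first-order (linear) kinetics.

386 L

Vd = Dose / C₀ = 1080 / 2.80 = 385.7 L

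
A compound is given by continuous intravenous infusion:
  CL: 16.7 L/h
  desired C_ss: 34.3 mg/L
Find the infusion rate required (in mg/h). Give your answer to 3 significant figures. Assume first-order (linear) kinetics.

573 mg/h

At steady state, infusion rate R₀ = Css × CL = 34.3 × 16.70 = 572.8 mg/h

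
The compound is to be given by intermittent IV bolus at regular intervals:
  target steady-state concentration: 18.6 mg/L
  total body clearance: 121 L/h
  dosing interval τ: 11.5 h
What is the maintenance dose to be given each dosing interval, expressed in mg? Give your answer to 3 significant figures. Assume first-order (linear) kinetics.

25900 mg

At steady state, Dose/τ = Css × CL.
Dose = Css × CL × τ = 18.6 × 121.0 × 11.5 = 25880 mg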